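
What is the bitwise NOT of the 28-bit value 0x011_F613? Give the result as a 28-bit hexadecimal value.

Each hex digit d becomes F−d:
  0→F, 1→E, 1→E, F→0, 6→9, 1→E, 3→C

0xFEE09EC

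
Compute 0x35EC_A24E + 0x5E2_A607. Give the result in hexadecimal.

0x3BCF4855

Add column by column in base 16, right to left:
  E+7 = 5 carry 1
  4+0+1 = 5
  2+6 = 8
  A+A = 4 carry 1
  C+2+1 = F
  E+E = C carry 1
  5+5+1 = B
  3+0 = 3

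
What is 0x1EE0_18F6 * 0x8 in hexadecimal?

Multiply each base-16 digit by 8, carrying:
  6×8 = 48 → write 0 carry 3
  F×8+3 = 123 → write B carry 7
  8×8+7 = 71 → write 7 carry 4
  1×8+4 = 12 → write C
  0×8 = 0 → write 0
  E×8 = 112 → write 0 carry 7
  E×8+7 = 119 → write 7 carry 7
  1×8+7 = 15 → write F

0xF700C7B0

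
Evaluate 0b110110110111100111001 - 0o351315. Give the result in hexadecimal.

0b110110110111100111001 = 0x1b6f39 in hexadecimal.
0o351315 = 0x1d2cd in hexadecimal.
Subtract column by column in base 16:
  9-d → c (borrow)
  3-c-1 → 6 (borrow)
  f-2-1 → c
  6-d → 9 (borrow)
  b-1-1 → 9
  1-0 → 1

0x199c6c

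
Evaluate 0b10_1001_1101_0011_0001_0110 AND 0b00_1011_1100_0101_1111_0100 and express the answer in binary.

0b0010011100000100010100

AND bit by bit (1 only where both bits are 1):
  1010011101001100010110
& 0010111100010111110100
= 0010011100000100010100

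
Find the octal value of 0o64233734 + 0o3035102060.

Add column by column in base 8, right to left:
  4+0 = 4
  3+6 = 1 carry 1
  7+0+1 = 0 carry 1
  3+2+1 = 6
  3+0 = 3
  2+1 = 3
  4+5 = 1 carry 1
  6+3+1 = 2 carry 1
  0+0+1 = 1
  0+3 = 3

0o3121336014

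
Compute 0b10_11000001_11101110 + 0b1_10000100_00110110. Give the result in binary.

0b1000100011000100100

Add column by column in base 2, right to left:
  0+0 = 0
  1+1 = 0 carry 1
  1+1+1 = 1 carry 1
  1+0+1 = 0 carry 1
  0+1+1 = 0 carry 1
  1+1+1 = 1 carry 1
  1+0+1 = 0 carry 1
  1+0+1 = 0 carry 1
  1+0+1 = 0 carry 1
  0+0+1 = 1
  0+1 = 1
  0+0 = 0
  0+0 = 0
  0+0 = 0
  1+0 = 1
  1+1 = 0 carry 1
  0+1+1 = 0 carry 1
  1+0+1 = 0 carry 1
  final carry 1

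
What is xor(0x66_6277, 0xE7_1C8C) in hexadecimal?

0x817EFB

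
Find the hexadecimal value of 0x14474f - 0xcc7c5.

Subtract column by column in base 16:
  f-5 → a
  4-c → 8 (borrow)
  7-7-1 → f (borrow)
  4-c-1 → 7 (borrow)
  4-c-1 → 7 (borrow)
  1-0-1 → 0

0x77f8a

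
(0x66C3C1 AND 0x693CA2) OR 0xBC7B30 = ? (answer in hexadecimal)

0x66C3C1 AND 0x693CA2 = 0x600080.
Then OR with 0xBC7B30.

0xFC7BB0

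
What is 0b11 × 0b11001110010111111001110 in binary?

Multiply each base-2 digit by 3, carrying:
  0×3 = 0 → write 0
  1×3 = 3 → write 1 carry 1
  1×3+1 = 4 → write 0 carry 2
  1×3+2 = 5 → write 1 carry 2
  0×3+2 = 2 → write 0 carry 1
  0×3+1 = 1 → write 1
  1×3 = 3 → write 1 carry 1
  1×3+1 = 4 → write 0 carry 2
  1×3+2 = 5 → write 1 carry 2
  1×3+2 = 5 → write 1 carry 2
  1×3+2 = 5 → write 1 carry 2
  1×3+2 = 5 → write 1 carry 2
  0×3+2 = 2 → write 0 carry 1
  1×3+1 = 4 → write 0 carry 2
  0×3+2 = 2 → write 0 carry 1
  0×3+1 = 1 → write 1
  1×3 = 3 → write 1 carry 1
  1×3+1 = 4 → write 0 carry 2
  1×3+2 = 5 → write 1 carry 2
  0×3+2 = 2 → write 0 carry 1
  0×3+1 = 1 → write 1
  1×3 = 3 → write 1 carry 1
  1×3+1 = 4 → write 0 carry 2
  remaining carry: 10

0b1001101011000111101101010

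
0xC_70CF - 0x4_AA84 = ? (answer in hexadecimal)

Subtract column by column in base 16:
  F-4 → B
  C-8 → 4
  0-A → 6 (borrow)
  7-A-1 → C (borrow)
  C-4-1 → 7

0x7C64B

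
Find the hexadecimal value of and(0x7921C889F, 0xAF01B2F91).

0x290180891

AND each hex digit independently (no carries):
  7&A=2, 9&F=9, 2&0=0, 1&1=1, C&B=8, 8&2=0, 8&F=8, 9&9=9, F&1=1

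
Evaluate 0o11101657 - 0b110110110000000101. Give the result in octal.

0b110110110000000101 = 0o666005 in octal.
Subtract column by column in base 8:
  7-5 → 2
  5-0 → 5
  6-0 → 6
  1-6 → 3 (borrow)
  0-6-1 → 1 (borrow)
  1-6-1 → 2 (borrow)
  1-0-1 → 0
  1-0 → 1

0o10213652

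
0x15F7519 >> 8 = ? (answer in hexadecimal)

Shifting right by 8 bits = 2 hex digits: drop the last 2.

0x15F75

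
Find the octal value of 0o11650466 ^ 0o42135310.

0o53765776

XOR each oct digit independently (no carries):
  1^4=5, 1^2=3, 6^1=7, 5^3=6, 0^5=5, 4^3=7, 6^1=7, 6^0=6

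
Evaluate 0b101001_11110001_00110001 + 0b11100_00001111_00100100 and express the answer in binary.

Add column by column in base 2, right to left:
  1+0 = 1
  0+0 = 0
  0+1 = 1
  0+0 = 0
  1+0 = 1
  1+1 = 0 carry 1
  0+0+1 = 1
  0+0 = 0
  1+1 = 0 carry 1
  0+1+1 = 0 carry 1
  0+1+1 = 0 carry 1
  0+1+1 = 0 carry 1
  1+0+1 = 0 carry 1
  1+0+1 = 0 carry 1
  1+0+1 = 0 carry 1
  1+0+1 = 0 carry 1
  1+0+1 = 0 carry 1
  0+0+1 = 1
  0+1 = 1
  1+1 = 0 carry 1
  0+1+1 = 0 carry 1
  1+0+1 = 0 carry 1
  final carry 1

0b10001100000000001010101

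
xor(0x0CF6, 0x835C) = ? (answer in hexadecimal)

0x8FAA

XOR each hex digit independently (no carries):
  0^8=8, C^3=F, F^5=A, 6^C=A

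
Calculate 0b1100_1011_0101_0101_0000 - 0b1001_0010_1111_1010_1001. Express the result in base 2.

0b111000010110100111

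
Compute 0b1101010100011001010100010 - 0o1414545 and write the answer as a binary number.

0o1414545 = 0b1100001100101100101 in binary.
Subtract column by column in base 2:
  0-1 → 1 (borrow)
  1-0-1 → 0
  0-1 → 1 (borrow)
  0-0-1 → 1 (borrow)
  0-0-1 → 1 (borrow)
  1-1-1 → 1 (borrow)
  0-1-1 → 0 (borrow)
  1-0-1 → 0
  0-1 → 1 (borrow)
  1-0-1 → 0
  0-0 → 0
  0-1 → 1 (borrow)
  1-1-1 → 1 (borrow)
  1-0-1 → 0
  0-0 → 0
  0-0 → 0
  0-0 → 0
  1-1 → 0
  0-1 → 1 (borrow)
  1-0-1 → 0
  0-0 → 0
  1-0 → 1
  0-0 → 0
  1-0 → 1
  1-0 → 1

0b1101001000001100100111101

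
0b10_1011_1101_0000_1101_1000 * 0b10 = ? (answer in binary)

0b10101111010000110110000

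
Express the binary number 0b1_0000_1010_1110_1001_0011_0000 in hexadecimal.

0x10ae930

Group the bits into nibbles: 0001 0000 1010 1110 1001 0011 0000 → 10ae930.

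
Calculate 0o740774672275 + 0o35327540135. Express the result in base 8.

0o776324432432

Add column by column in base 8, right to left:
  5+5 = 2 carry 1
  7+3+1 = 3 carry 1
  2+1+1 = 4
  2+0 = 2
  7+4 = 3 carry 1
  6+5+1 = 4 carry 1
  4+7+1 = 4 carry 1
  7+2+1 = 2 carry 1
  7+3+1 = 3 carry 1
  0+5+1 = 6
  4+3 = 7
  7+0 = 7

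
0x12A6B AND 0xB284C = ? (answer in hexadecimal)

0x12848

AND each hex digit independently (no carries):
  1&B=1, 2&2=2, A&8=8, 6&4=4, B&C=8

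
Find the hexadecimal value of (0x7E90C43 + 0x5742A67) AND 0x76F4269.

0x54D0228

Add column by column in base 16, right to left:
  3+7 = A
  4+6 = A
  C+A = 6 carry 1
  0+2+1 = 3
  9+4 = D
  E+7 = 5 carry 1
  7+5+1 = D
Sum = 0xD5D36AA; now AND with 0x76F4269:
  D&7=5, 5&6=4, D&F=D, 3&4=0, 6&2=2, A&6=2, A&9=8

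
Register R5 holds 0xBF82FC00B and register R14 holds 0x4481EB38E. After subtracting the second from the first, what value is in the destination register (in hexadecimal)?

0x7B0110C7D

Subtract column by column in base 16:
  B-E → D (borrow)
  0-8-1 → 7 (borrow)
  0-3-1 → C (borrow)
  C-B-1 → 0
  F-E → 1
  2-1 → 1
  8-8 → 0
  F-4 → B
  B-4 → 7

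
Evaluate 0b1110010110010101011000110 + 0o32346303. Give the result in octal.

0o215173611

0b1110010110010101011000110 = 0o162625306 in octal.
Add column by column in base 8, right to left:
  6+3 = 1 carry 1
  0+0+1 = 1
  3+3 = 6
  5+6 = 3 carry 1
  2+4+1 = 7
  6+3 = 1 carry 1
  2+2+1 = 5
  6+3 = 1 carry 1
  1+0+1 = 2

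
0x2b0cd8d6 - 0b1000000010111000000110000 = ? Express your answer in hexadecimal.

0b1000000010111000000110000 = 0x1017030 in hexadecimal.
Subtract column by column in base 16:
  6-0 → 6
  d-3 → a
  8-0 → 8
  d-7 → 6
  c-1 → b
  0-0 → 0
  b-1 → a
  2-0 → 2

0x2a0b68a6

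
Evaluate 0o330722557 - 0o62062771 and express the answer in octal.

0o246637566

Subtract column by column in base 8:
  7-1 → 6
  5-7 → 6 (borrow)
  5-7-1 → 5 (borrow)
  2-2-1 → 7 (borrow)
  2-6-1 → 3 (borrow)
  7-0-1 → 6
  0-2 → 6 (borrow)
  3-6-1 → 4 (borrow)
  3-0-1 → 2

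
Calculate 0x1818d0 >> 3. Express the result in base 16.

3 bits is not a whole number of base-16 digits; in binary: 110000001100011010000 >> 3 = 110000001100011010.

0x3031a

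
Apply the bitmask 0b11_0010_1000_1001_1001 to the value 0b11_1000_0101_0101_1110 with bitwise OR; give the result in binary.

OR bit by bit (1 where either bit is 1):
  111000010101011110
| 110010100010011001
= 111010110111011111

0b111010110111011111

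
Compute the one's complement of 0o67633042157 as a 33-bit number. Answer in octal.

0o10144735620

Each oct digit d becomes 7−d:
  6→1, 7→0, 6→1, 3→4, 3→4, 0→7, 4→3, 2→5, 1→6, 5→2, 7→0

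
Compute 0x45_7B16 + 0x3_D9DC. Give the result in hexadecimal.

0x4954F2

Add column by column in base 16, right to left:
  6+C = 2 carry 1
  1+D+1 = F
  B+9 = 4 carry 1
  7+D+1 = 5 carry 1
  5+3+1 = 9
  4+0 = 4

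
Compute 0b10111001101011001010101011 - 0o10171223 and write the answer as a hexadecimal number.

0b10111001101011001010101011 = 0x2e6b2ab in hexadecimal.
0o10171223 = 0x20f293 in hexadecimal.
Subtract column by column in base 16:
  b-3 → 8
  a-9 → 1
  2-2 → 0
  b-f → c (borrow)
  6-0-1 → 5
  e-2 → c
  2-0 → 2

0x2c5c018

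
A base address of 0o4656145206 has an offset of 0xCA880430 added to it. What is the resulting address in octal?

0xCA880430 = 0o31242002060 in octal.
Add column by column in base 8, right to left:
  6+0 = 6
  0+6 = 6
  2+0 = 2
  5+2 = 7
  4+0 = 4
  1+0 = 1
  6+2 = 0 carry 1
  5+4+1 = 2 carry 1
  6+2+1 = 1 carry 1
  4+1+1 = 6
  0+3 = 3

0o36120147266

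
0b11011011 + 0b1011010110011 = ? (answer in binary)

0b1011110001110

Add column by column in base 2, right to left:
  1+1 = 0 carry 1
  1+1+1 = 1 carry 1
  0+0+1 = 1
  1+0 = 1
  1+1 = 0 carry 1
  0+1+1 = 0 carry 1
  1+0+1 = 0 carry 1
  1+1+1 = 1 carry 1
  0+0+1 = 1
  0+1 = 1
  0+1 = 1
  0+0 = 0
  0+1 = 1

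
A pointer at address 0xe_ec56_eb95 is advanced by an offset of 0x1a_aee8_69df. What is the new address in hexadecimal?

0x299b3f5574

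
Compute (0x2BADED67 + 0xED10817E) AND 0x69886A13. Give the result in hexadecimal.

Add column by column in base 16, right to left:
  7+E = 5 carry 1
  6+7+1 = E
  D+1 = E
  E+8 = 6 carry 1
  D+0+1 = E
  A+1 = B
  B+D = 8 carry 1
  2+E+1 = 1 carry 1
  final carry 1
Sum = 0x118BE6EE5; now AND with 0x69886A13:
  1&0=0, 1&6=0, 8&9=8, B&8=8, E&8=8, 6&6=6, E&A=A, E&1=0, 5&3=1

0x8886A01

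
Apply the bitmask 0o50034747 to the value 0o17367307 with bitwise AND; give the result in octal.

0o10024307

AND each oct digit independently (no carries):
  1&5=1, 7&0=0, 3&0=0, 6&3=2, 7&4=4, 3&7=3, 0&4=0, 7&7=7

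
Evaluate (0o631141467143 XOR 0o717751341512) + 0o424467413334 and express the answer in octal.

0o553300342005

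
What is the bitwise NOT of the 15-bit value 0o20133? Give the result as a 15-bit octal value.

0o57644

Each oct digit d becomes 7−d:
  2→5, 0→7, 1→6, 3→4, 3→4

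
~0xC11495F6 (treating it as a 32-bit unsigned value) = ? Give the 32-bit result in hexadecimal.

0x3EEB6A09

Each hex digit d becomes F−d:
  C→3, 1→E, 1→E, 4→B, 9→6, 5→A, F→0, 6→9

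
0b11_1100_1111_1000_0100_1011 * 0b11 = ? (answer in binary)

0b101101101110100011100001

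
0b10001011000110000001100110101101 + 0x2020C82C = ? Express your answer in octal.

0o25316160731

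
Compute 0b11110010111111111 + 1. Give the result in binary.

0b11110011000000000

The trailing 9 digits are 1 (max in base 2), so adding 1 cascades: they roll to 0 and the next digit up increments.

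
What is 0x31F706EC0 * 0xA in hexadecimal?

0x1F3A645380

Multiply each base-16 digit by 10, carrying:
  0×10 = 0 → write 0
  C×10 = 120 → write 8 carry 7
  E×10+7 = 147 → write 3 carry 9
  6×10+9 = 69 → write 5 carry 4
  0×10+4 = 4 → write 4
  7×10 = 70 → write 6 carry 4
  F×10+4 = 154 → write A carry 9
  1×10+9 = 19 → write 3 carry 1
  3×10+1 = 31 → write F carry 1
  remaining carry: 1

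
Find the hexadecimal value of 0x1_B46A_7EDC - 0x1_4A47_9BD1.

Subtract column by column in base 16:
  C-1 → B
  D-D → 0
  E-B → 3
  7-9 → E (borrow)
  A-7-1 → 2
  6-4 → 2
  4-A → A (borrow)
  B-4-1 → 6
  1-1 → 0

0x6A22E30B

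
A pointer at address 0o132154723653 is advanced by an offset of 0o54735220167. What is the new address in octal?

Add column by column in base 8, right to left:
  3+7 = 2 carry 1
  5+6+1 = 4 carry 1
  6+1+1 = 0 carry 1
  3+0+1 = 4
  2+2 = 4
  7+2 = 1 carry 1
  4+5+1 = 2 carry 1
  5+3+1 = 1 carry 1
  1+7+1 = 1 carry 1
  2+4+1 = 7
  3+5 = 0 carry 1
  1+0+1 = 2

0o207112144042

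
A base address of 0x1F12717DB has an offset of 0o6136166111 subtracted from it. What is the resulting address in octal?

0x1F12717DB = 0o76111613733 in octal.
Subtract column by column in base 8:
  3-1 → 2
  3-1 → 2
  7-1 → 6
  3-6 → 5 (borrow)
  1-6-1 → 2 (borrow)
  6-1-1 → 4
  1-6 → 3 (borrow)
  1-3-1 → 5 (borrow)
  1-1-1 → 7 (borrow)
  6-6-1 → 7 (borrow)
  7-0-1 → 6

0o67753425622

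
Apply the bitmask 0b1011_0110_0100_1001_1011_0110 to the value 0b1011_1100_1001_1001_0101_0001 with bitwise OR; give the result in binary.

OR bit by bit (1 where either bit is 1):
  101111001001100101010001
| 101101100100100110110110
= 101111101101100111110111

0b101111101101100111110111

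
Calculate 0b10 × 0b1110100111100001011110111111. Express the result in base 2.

0b11101001111000010111101111110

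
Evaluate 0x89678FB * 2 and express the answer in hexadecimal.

0x112CF1F6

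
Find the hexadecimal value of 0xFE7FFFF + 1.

The trailing 4 digits are F (max in base 16), so adding 1 cascades: they roll to 0 and the next digit up increments.

0xFE80000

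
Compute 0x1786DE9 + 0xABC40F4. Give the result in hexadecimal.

0xC34AEDD

Add column by column in base 16, right to left:
  9+4 = D
  E+F = D carry 1
  D+0+1 = E
  6+4 = A
  8+C = 4 carry 1
  7+B+1 = 3 carry 1
  1+A+1 = C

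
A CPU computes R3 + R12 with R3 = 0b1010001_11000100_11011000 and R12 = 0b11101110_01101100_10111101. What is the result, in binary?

0b1010000000011000110010101

Add column by column in base 2, right to left:
  0+1 = 1
  0+0 = 0
  0+1 = 1
  1+1 = 0 carry 1
  1+1+1 = 1 carry 1
  0+1+1 = 0 carry 1
  1+0+1 = 0 carry 1
  1+1+1 = 1 carry 1
  0+0+1 = 1
  0+0 = 0
  1+1 = 0 carry 1
  0+1+1 = 0 carry 1
  0+0+1 = 1
  0+1 = 1
  1+1 = 0 carry 1
  1+0+1 = 0 carry 1
  1+0+1 = 0 carry 1
  0+1+1 = 0 carry 1
  0+1+1 = 0 carry 1
  0+1+1 = 0 carry 1
  1+0+1 = 0 carry 1
  0+1+1 = 0 carry 1
  1+1+1 = 1 carry 1
  0+1+1 = 0 carry 1
  final carry 1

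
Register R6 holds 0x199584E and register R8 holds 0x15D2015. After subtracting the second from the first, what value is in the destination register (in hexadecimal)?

0x3C3839

Subtract column by column in base 16:
  E-5 → 9
  4-1 → 3
  8-0 → 8
  5-2 → 3
  9-D → C (borrow)
  9-5-1 → 3
  1-1 → 0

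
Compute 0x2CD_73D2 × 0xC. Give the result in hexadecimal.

0x21A16DD8

Multiply each base-16 digit by 12, carrying:
  2×12 = 24 → write 8 carry 1
  D×12+1 = 157 → write D carry 9
  3×12+9 = 45 → write D carry 2
  7×12+2 = 86 → write 6 carry 5
  D×12+5 = 161 → write 1 carry 10
  C×12+10 = 154 → write A carry 9
  2×12+9 = 33 → write 1 carry 2
  remaining carry: 2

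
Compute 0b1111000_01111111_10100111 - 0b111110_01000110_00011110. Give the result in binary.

0b1110100011100110001001

Subtract column by column in base 2:
  1-0 → 1
  1-1 → 0
  1-1 → 0
  0-1 → 1 (borrow)
  0-1-1 → 0 (borrow)
  1-0-1 → 0
  0-0 → 0
  1-0 → 1
  1-0 → 1
  1-1 → 0
  1-1 → 0
  1-0 → 1
  1-0 → 1
  1-0 → 1
  1-1 → 0
  0-0 → 0
  0-0 → 0
  0-1 → 1 (borrow)
  0-1-1 → 0 (borrow)
  1-1-1 → 1 (borrow)
  1-1-1 → 1 (borrow)
  1-1-1 → 1 (borrow)
  1-0-1 → 0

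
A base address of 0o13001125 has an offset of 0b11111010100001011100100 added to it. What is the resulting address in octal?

0b11111010100001011100100 = 0o37241344 in octal.
Add column by column in base 8, right to left:
  5+4 = 1 carry 1
  2+4+1 = 7
  1+3 = 4
  1+1 = 2
  0+4 = 4
  0+2 = 2
  3+7 = 2 carry 1
  1+3+1 = 5

0o52242471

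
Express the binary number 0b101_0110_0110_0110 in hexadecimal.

0x5666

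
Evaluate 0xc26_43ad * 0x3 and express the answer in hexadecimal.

0x2472cb07

Multiply each base-16 digit by 3, carrying:
  d×3 = 39 → write 7 carry 2
  a×3+2 = 32 → write 0 carry 2
  3×3+2 = 11 → write b
  4×3 = 12 → write c
  6×3 = 18 → write 2 carry 1
  2×3+1 = 7 → write 7
  c×3 = 36 → write 4 carry 2
  remaining carry: 2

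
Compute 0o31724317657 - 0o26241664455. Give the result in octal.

Subtract column by column in base 8:
  7-5 → 2
  5-5 → 0
  6-4 → 2
  7-4 → 3
  1-6 → 3 (borrow)
  3-6-1 → 4 (borrow)
  4-1-1 → 2
  2-4 → 6 (borrow)
  7-2-1 → 4
  1-6 → 3 (borrow)
  3-2-1 → 0

0o3462433202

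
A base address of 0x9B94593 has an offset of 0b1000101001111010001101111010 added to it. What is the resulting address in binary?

0x9B94593 = 0b1001101110010100010110010011 in binary.
Add column by column in base 2, right to left:
  1+0 = 1
  1+1 = 0 carry 1
  0+0+1 = 1
  0+1 = 1
  1+1 = 0 carry 1
  0+1+1 = 0 carry 1
  0+1+1 = 0 carry 1
  1+0+1 = 0 carry 1
  1+1+1 = 1 carry 1
  0+1+1 = 0 carry 1
  1+0+1 = 0 carry 1
  0+0+1 = 1
  0+0 = 0
  0+1 = 1
  1+0 = 1
  0+1 = 1
  1+1 = 0 carry 1
  0+1+1 = 0 carry 1
  0+1+1 = 0 carry 1
  1+0+1 = 0 carry 1
  1+0+1 = 0 carry 1
  1+1+1 = 1 carry 1
  0+0+1 = 1
  1+1 = 0 carry 1
  1+0+1 = 0 carry 1
  0+0+1 = 1
  0+0 = 0
  1+1 = 0 carry 1
  final carry 1

0b10010011000001110100100001101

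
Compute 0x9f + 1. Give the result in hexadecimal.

0xa0

The trailing 1 digit is F (max in base 16), so adding 1 cascades: they roll to 0 and the next digit up increments.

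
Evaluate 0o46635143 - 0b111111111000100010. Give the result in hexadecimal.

0x973c41

0o46635143 = 0x9b3a63 in hexadecimal.
0b111111111000100010 = 0x3fe22 in hexadecimal.
Subtract column by column in base 16:
  3-2 → 1
  6-2 → 4
  a-e → c (borrow)
  3-f-1 → 3 (borrow)
  b-3-1 → 7
  9-0 → 9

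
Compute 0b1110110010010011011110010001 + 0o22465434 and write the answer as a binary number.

0b1111000100111010001010101101

0o22465434 = 0b10010100110101100011100 in binary.
Add column by column in base 2, right to left:
  1+0 = 1
  0+0 = 0
  0+1 = 1
  0+1 = 1
  1+1 = 0 carry 1
  0+0+1 = 1
  0+0 = 0
  1+0 = 1
  1+1 = 0 carry 1
  1+1+1 = 1 carry 1
  1+0+1 = 0 carry 1
  0+1+1 = 0 carry 1
  1+0+1 = 0 carry 1
  1+1+1 = 1 carry 1
  0+1+1 = 0 carry 1
  0+0+1 = 1
  1+0 = 1
  0+1 = 1
  0+0 = 0
  1+1 = 0 carry 1
  0+0+1 = 1
  0+0 = 0
  1+1 = 0 carry 1
  1+0+1 = 0 carry 1
  0+0+1 = 1
  1+0 = 1
  1+0 = 1
  1+0 = 1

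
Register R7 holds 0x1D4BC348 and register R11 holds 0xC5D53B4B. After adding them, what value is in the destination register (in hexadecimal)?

Add column by column in base 16, right to left:
  8+B = 3 carry 1
  4+4+1 = 9
  3+B = E
  C+3 = F
  B+5 = 0 carry 1
  4+D+1 = 2 carry 1
  D+5+1 = 3 carry 1
  1+C+1 = E

0xE320FE93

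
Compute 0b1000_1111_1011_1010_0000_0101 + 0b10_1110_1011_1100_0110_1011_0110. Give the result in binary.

0b11011110111000000010111011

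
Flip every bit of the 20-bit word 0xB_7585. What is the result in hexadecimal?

Each hex digit d becomes F−d:
  B→4, 7→8, 5→A, 8→7, 5→A

0x48A7A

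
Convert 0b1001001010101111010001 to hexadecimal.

Group the bits into nibbles: 0010 0100 1010 1011 1101 0001 → 24ABD1.

0x24ABD1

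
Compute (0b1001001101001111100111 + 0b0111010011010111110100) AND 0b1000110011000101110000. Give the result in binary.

0b100000000101010000

Add column by column in base 2, right to left:
  1+0 = 1
  1+0 = 1
  1+1 = 0 carry 1
  0+0+1 = 1
  0+1 = 1
  1+1 = 0 carry 1
  1+1+1 = 1 carry 1
  1+1+1 = 1 carry 1
  1+1+1 = 1 carry 1
  1+0+1 = 0 carry 1
  0+1+1 = 0 carry 1
  0+0+1 = 1
  1+1 = 0 carry 1
  0+1+1 = 0 carry 1
  1+0+1 = 0 carry 1
  1+0+1 = 0 carry 1
  0+1+1 = 0 carry 1
  0+0+1 = 1
  1+1 = 0 carry 1
  0+1+1 = 0 carry 1
  0+1+1 = 0 carry 1
  1+0+1 = 0 carry 1
  final carry 1
Sum = 0b10000100000100111011011; now AND with 0b1000110011000101110000:
  10000100000100111011011
& 01000110011000101110000
= 00000100000000101010000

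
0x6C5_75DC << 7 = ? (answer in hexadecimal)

0x362BAEE00

7 bits is not a whole number of base-16 digits; in binary: 110110001010111010111011100 << 7 = 1101100010101110101110111000000000.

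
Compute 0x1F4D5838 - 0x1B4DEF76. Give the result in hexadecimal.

0x3FF68C2

Subtract column by column in base 16:
  8-6 → 2
  3-7 → C (borrow)
  8-F-1 → 8 (borrow)
  5-E-1 → 6 (borrow)
  D-D-1 → F (borrow)
  4-4-1 → F (borrow)
  F-B-1 → 3
  1-1 → 0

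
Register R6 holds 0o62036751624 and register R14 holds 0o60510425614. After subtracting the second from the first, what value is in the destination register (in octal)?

Subtract column by column in base 8:
  4-4 → 0
  2-1 → 1
  6-6 → 0
  1-5 → 4 (borrow)
  5-2-1 → 2
  7-4 → 3
  6-0 → 6
  3-1 → 2
  0-5 → 3 (borrow)
  2-0-1 → 1
  6-6 → 0

0o1326324010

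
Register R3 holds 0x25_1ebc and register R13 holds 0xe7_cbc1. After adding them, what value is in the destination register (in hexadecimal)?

Add column by column in base 16, right to left:
  c+1 = d
  b+c = 7 carry 1
  e+b+1 = a carry 1
  1+c+1 = e
  5+7 = c
  2+e = 0 carry 1
  final carry 1

0x10cea7d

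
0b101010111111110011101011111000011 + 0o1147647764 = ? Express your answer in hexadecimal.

0x1619927B7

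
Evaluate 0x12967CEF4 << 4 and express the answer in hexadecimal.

0x12967CEF40

Shifting left by 4 bits = 1 hex digit: append 1 zero.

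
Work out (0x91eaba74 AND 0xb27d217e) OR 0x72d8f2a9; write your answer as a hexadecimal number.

0x91eaba74 AND 0xb27d217e = 0x90682074.
Then OR with 0x72d8f2a9.

0xf2f8f2fd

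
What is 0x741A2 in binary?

Expand each hex digit to 4 bits: 7=0111 4=0100 1=0001 A=1010 2=0010.

0b1110100000110100010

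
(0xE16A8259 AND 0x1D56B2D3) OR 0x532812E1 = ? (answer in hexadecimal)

0x536A92F1

0xE16A8259 AND 0x1D56B2D3 = 0x01428251.
Then OR with 0x532812E1.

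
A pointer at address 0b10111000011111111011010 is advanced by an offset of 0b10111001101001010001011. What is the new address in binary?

0b101110010001001001100101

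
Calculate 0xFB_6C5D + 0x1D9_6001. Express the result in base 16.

0x2D4CC5E

Add column by column in base 16, right to left:
  D+1 = E
  5+0 = 5
  C+0 = C
  6+6 = C
  B+9 = 4 carry 1
  F+D+1 = D carry 1
  0+1+1 = 2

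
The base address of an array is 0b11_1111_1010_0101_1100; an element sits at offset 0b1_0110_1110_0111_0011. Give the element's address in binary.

0b1010110100011001111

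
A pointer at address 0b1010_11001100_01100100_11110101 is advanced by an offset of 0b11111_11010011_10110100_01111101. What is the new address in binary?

Add column by column in base 2, right to left:
  1+1 = 0 carry 1
  0+0+1 = 1
  1+1 = 0 carry 1
  0+1+1 = 0 carry 1
  1+1+1 = 1 carry 1
  1+1+1 = 1 carry 1
  1+1+1 = 1 carry 1
  1+0+1 = 0 carry 1
  0+0+1 = 1
  0+0 = 0
  1+1 = 0 carry 1
  0+0+1 = 1
  0+1 = 1
  1+1 = 0 carry 1
  1+0+1 = 0 carry 1
  0+1+1 = 0 carry 1
  0+1+1 = 0 carry 1
  0+1+1 = 0 carry 1
  1+0+1 = 0 carry 1
  1+0+1 = 0 carry 1
  0+1+1 = 0 carry 1
  0+0+1 = 1
  1+1 = 0 carry 1
  1+1+1 = 1 carry 1
  0+1+1 = 0 carry 1
  1+1+1 = 1 carry 1
  0+1+1 = 0 carry 1
  1+1+1 = 1 carry 1
  0+1+1 = 0 carry 1
  final carry 1

0b101010101000000001100101110010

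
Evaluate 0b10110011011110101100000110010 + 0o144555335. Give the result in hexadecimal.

0b10110011011110101100000110010 = 0x166F5832 in hexadecimal.
0o144555335 = 0x192DADD in hexadecimal.
Add column by column in base 16, right to left:
  2+D = F
  3+D = 0 carry 1
  8+A+1 = 3 carry 1
  5+D+1 = 3 carry 1
  F+2+1 = 2 carry 1
  6+9+1 = 0 carry 1
  6+1+1 = 8
  1+0 = 1

0x1802330F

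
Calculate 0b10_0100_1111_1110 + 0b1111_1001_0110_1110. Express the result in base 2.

0b10001111001101100

Add column by column in base 2, right to left:
  0+0 = 0
  1+1 = 0 carry 1
  1+1+1 = 1 carry 1
  1+1+1 = 1 carry 1
  1+0+1 = 0 carry 1
  1+1+1 = 1 carry 1
  1+1+1 = 1 carry 1
  1+0+1 = 0 carry 1
  0+1+1 = 0 carry 1
  0+0+1 = 1
  1+0 = 1
  0+1 = 1
  0+1 = 1
  1+1 = 0 carry 1
  0+1+1 = 0 carry 1
  0+1+1 = 0 carry 1
  final carry 1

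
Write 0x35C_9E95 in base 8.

0o327117225

Expand each hex digit to 4 bits: 3=0011 5=0101 C=1100 9=1001 E=1110 9=1001 5=0101.
Group the bits in threes: 011 010 111 001 001 111 010 010 101 → 327117225.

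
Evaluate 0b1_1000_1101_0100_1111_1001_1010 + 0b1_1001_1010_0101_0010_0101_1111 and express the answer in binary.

0b11001001111010000111111001

Add column by column in base 2, right to left:
  0+1 = 1
  1+1 = 0 carry 1
  0+1+1 = 0 carry 1
  1+1+1 = 1 carry 1
  1+1+1 = 1 carry 1
  0+0+1 = 1
  0+1 = 1
  1+0 = 1
  1+0 = 1
  1+1 = 0 carry 1
  1+0+1 = 0 carry 1
  1+0+1 = 0 carry 1
  0+1+1 = 0 carry 1
  0+0+1 = 1
  1+1 = 0 carry 1
  0+0+1 = 1
  1+0 = 1
  0+1 = 1
  1+0 = 1
  1+1 = 0 carry 1
  0+1+1 = 0 carry 1
  0+0+1 = 1
  0+0 = 0
  1+1 = 0 carry 1
  1+1+1 = 1 carry 1
  final carry 1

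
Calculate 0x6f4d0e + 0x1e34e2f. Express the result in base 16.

Add column by column in base 16, right to left:
  e+f = d carry 1
  0+2+1 = 3
  d+e = b carry 1
  4+4+1 = 9
  f+3 = 2 carry 1
  6+e+1 = 5 carry 1
  0+1+1 = 2

0x2529b3d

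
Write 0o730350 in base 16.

0x3b0e8

Each octal digit is 3 bits: 7=111 3=011 0=000 3=011 5=101 0=000.
Group the bits into nibbles: 0011 1011 0000 1110 1000 → 3b0e8.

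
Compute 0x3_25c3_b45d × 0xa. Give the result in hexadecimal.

Multiply each base-16 digit by 10, carrying:
  d×10 = 130 → write 2 carry 8
  5×10+8 = 58 → write a carry 3
  4×10+3 = 43 → write b carry 2
  b×10+2 = 112 → write 0 carry 7
  3×10+7 = 37 → write 5 carry 2
  c×10+2 = 122 → write a carry 7
  5×10+7 = 57 → write 9 carry 3
  2×10+3 = 23 → write 7 carry 1
  3×10+1 = 31 → write f carry 1
  remaining carry: 1

0x1f79a50ba2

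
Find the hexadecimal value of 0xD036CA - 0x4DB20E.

0x8284BC

Subtract column by column in base 16:
  A-E → C (borrow)
  C-0-1 → B
  6-2 → 4
  3-B → 8 (borrow)
  0-D-1 → 2 (borrow)
  D-4-1 → 8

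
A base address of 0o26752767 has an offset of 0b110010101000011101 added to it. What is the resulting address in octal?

0o27600024

0b110010101000011101 = 0o625035 in octal.
Add column by column in base 8, right to left:
  7+5 = 4 carry 1
  6+3+1 = 2 carry 1
  7+0+1 = 0 carry 1
  2+5+1 = 0 carry 1
  5+2+1 = 0 carry 1
  7+6+1 = 6 carry 1
  6+0+1 = 7
  2+0 = 2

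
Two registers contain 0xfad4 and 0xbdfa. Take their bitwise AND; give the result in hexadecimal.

AND each hex digit independently (no carries):
  f&b=b, a&d=8, d&f=d, 4&a=0

0xb8d0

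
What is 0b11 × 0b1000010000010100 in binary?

Multiply each base-2 digit by 3, carrying:
  0×3 = 0 → write 0
  0×3 = 0 → write 0
  1×3 = 3 → write 1 carry 1
  0×3+1 = 1 → write 1
  1×3 = 3 → write 1 carry 1
  0×3+1 = 1 → write 1
  0×3 = 0 → write 0
  0×3 = 0 → write 0
  0×3 = 0 → write 0
  0×3 = 0 → write 0
  1×3 = 3 → write 1 carry 1
  0×3+1 = 1 → write 1
  0×3 = 0 → write 0
  0×3 = 0 → write 0
  0×3 = 0 → write 0
  1×3 = 3 → write 1 carry 1
  remaining carry: 1

0b11000110000111100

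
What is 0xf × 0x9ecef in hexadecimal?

0x94e201

Multiply each base-16 digit by 15, carrying:
  f×15 = 225 → write 1 carry 14
  e×15+14 = 224 → write 0 carry 14
  c×15+14 = 194 → write 2 carry 12
  e×15+12 = 222 → write e carry 13
  9×15+13 = 148 → write 4 carry 9
  remaining carry: 9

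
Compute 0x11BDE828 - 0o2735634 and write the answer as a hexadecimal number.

0o2735634 = 0xBBB9C in hexadecimal.
Subtract column by column in base 16:
  8-C → C (borrow)
  2-9-1 → 8 (borrow)
  8-B-1 → C (borrow)
  E-B-1 → 2
  D-B → 2
  B-0 → B
  1-0 → 1
  1-0 → 1

0x11B22C8C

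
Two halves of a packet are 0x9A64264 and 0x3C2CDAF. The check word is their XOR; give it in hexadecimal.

0xA648FCB

XOR each hex digit independently (no carries):
  9^3=A, A^C=6, 6^2=4, 4^C=8, 2^D=F, 6^A=C, 4^F=B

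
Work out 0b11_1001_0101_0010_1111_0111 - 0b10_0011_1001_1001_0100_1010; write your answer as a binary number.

Subtract column by column in base 2:
  1-0 → 1
  1-1 → 0
  1-0 → 1
  0-1 → 1 (borrow)
  1-0-1 → 0
  1-0 → 1
  1-1 → 0
  1-0 → 1
  0-1 → 1 (borrow)
  1-0-1 → 0
  0-0 → 0
  0-1 → 1 (borrow)
  1-1-1 → 1 (borrow)
  0-0-1 → 1 (borrow)
  1-0-1 → 0
  0-1 → 1 (borrow)
  1-1-1 → 1 (borrow)
  0-1-1 → 0 (borrow)
  0-0-1 → 1 (borrow)
  1-0-1 → 0
  1-0 → 1
  1-1 → 0

0b101011011100110101101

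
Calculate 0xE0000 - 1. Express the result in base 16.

The trailing 4 digits are 0, so subtracting 1 borrows through: they become F and the next digit up decrements.

0xDFFFF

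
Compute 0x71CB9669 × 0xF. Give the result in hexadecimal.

0x6AAEDD027

Multiply each base-16 digit by 15, carrying:
  9×15 = 135 → write 7 carry 8
  6×15+8 = 98 → write 2 carry 6
  6×15+6 = 96 → write 0 carry 6
  9×15+6 = 141 → write D carry 8
  B×15+8 = 173 → write D carry 10
  C×15+10 = 190 → write E carry 11
  1×15+11 = 26 → write A carry 1
  7×15+1 = 106 → write A carry 6
  remaining carry: 6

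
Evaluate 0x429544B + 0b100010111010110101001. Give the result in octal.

0x429544B = 0o412252113 in octal.
0b100010111010110101001 = 0o4272651 in octal.
Add column by column in base 8, right to left:
  3+1 = 4
  1+5 = 6
  1+6 = 7
  2+2 = 4
  5+7 = 4 carry 1
  2+2+1 = 5
  2+4 = 6
  1+0 = 1
  4+0 = 4

0o416544764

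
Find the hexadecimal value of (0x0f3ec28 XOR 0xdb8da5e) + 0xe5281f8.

0x1b9db86e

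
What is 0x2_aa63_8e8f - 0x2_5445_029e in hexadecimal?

Subtract column by column in base 16:
  f-e → 1
  8-9 → f (borrow)
  e-2-1 → b
  8-0 → 8
  3-5 → e (borrow)
  6-4-1 → 1
  a-4 → 6
  a-5 → 5
  2-2 → 0

0x561e8bf1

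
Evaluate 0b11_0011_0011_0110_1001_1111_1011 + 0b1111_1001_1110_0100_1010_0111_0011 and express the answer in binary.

Add column by column in base 2, right to left:
  1+1 = 0 carry 1
  1+1+1 = 1 carry 1
  0+0+1 = 1
  1+0 = 1
  1+1 = 0 carry 1
  1+1+1 = 1 carry 1
  1+1+1 = 1 carry 1
  1+0+1 = 0 carry 1
  1+0+1 = 0 carry 1
  0+1+1 = 0 carry 1
  0+0+1 = 1
  1+1 = 0 carry 1
  0+0+1 = 1
  1+0 = 1
  1+1 = 0 carry 1
  0+0+1 = 1
  1+0 = 1
  1+1 = 0 carry 1
  0+1+1 = 0 carry 1
  0+1+1 = 0 carry 1
  1+1+1 = 1 carry 1
  1+0+1 = 0 carry 1
  0+0+1 = 1
  0+1 = 1
  1+1 = 0 carry 1
  1+1+1 = 1 carry 1
  0+1+1 = 0 carry 1
  0+1+1 = 0 carry 1
  final carry 1

0b10010110100011011010001101110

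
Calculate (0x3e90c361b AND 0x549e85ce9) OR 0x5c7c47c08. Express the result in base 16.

0x5cfcc7c09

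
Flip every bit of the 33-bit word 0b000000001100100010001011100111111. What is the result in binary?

Invert each bit: 000000001100100010001011100111111 → 111111110011011101110100011000000.

0b111111110011011101110100011000000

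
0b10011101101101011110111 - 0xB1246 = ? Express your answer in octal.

0o20744261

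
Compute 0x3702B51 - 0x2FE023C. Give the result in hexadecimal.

Subtract column by column in base 16:
  1-C → 5 (borrow)
  5-3-1 → 1
  B-2 → 9
  2-0 → 2
  0-E → 2 (borrow)
  7-F-1 → 7 (borrow)
  3-2-1 → 0

0x722915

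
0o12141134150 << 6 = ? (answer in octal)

Shifting left by 6 bits = 2 oct digits: append 2 zeros.

0o1214113415000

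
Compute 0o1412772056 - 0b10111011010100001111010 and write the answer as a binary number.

0o1412772056 = 0b1100001010111111010000101110 in binary.
Subtract column by column in base 2:
  0-0 → 0
  1-1 → 0
  1-0 → 1
  1-1 → 0
  0-1 → 1 (borrow)
  1-1-1 → 1 (borrow)
  0-1-1 → 0 (borrow)
  0-0-1 → 1 (borrow)
  0-0-1 → 1 (borrow)
  0-0-1 → 1 (borrow)
  1-0-1 → 0
  0-1 → 1 (borrow)
  1-0-1 → 0
  1-1 → 0
  1-0 → 1
  1-1 → 0
  1-1 → 0
  1-0 → 1
  0-1 → 1 (borrow)
  1-1-1 → 1 (borrow)
  0-1-1 → 0 (borrow)
  1-0-1 → 0
  0-1 → 1 (borrow)
  0-0-1 → 1 (borrow)
  0-0-1 → 1 (borrow)
  0-0-1 → 1 (borrow)
  1-0-1 → 0
  1-0 → 1

0b1011110011100100101110110100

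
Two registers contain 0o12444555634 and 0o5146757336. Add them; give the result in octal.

0o17613535172

Add column by column in base 8, right to left:
  4+6 = 2 carry 1
  3+3+1 = 7
  6+3 = 1 carry 1
  5+7+1 = 5 carry 1
  5+5+1 = 3 carry 1
  5+7+1 = 5 carry 1
  4+6+1 = 3 carry 1
  4+4+1 = 1 carry 1
  4+1+1 = 6
  2+5 = 7
  1+0 = 1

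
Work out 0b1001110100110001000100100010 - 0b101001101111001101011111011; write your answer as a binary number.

0b100100110110111011000100111

Subtract column by column in base 2:
  0-1 → 1 (borrow)
  1-1-1 → 1 (borrow)
  0-0-1 → 1 (borrow)
  0-1-1 → 0 (borrow)
  0-1-1 → 0 (borrow)
  1-1-1 → 1 (borrow)
  0-1-1 → 0 (borrow)
  0-1-1 → 0 (borrow)
  1-0-1 → 0
  0-1 → 1 (borrow)
  0-0-1 → 1 (borrow)
  0-1-1 → 0 (borrow)
  1-1-1 → 1 (borrow)
  0-0-1 → 1 (borrow)
  0-0-1 → 1 (borrow)
  0-1-1 → 0 (borrow)
  1-1-1 → 1 (borrow)
  1-1-1 → 1 (borrow)
  0-1-1 → 0 (borrow)
  0-0-1 → 1 (borrow)
  1-1-1 → 1 (borrow)
  0-1-1 → 0 (borrow)
  1-0-1 → 0
  1-0 → 1
  1-1 → 0
  0-0 → 0
  0-1 → 1 (borrow)
  1-0-1 → 0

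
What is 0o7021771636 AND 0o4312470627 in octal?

AND each oct digit independently (no carries):
  7&4=4, 0&3=0, 2&1=0, 1&2=0, 7&4=4, 7&7=7, 1&0=0, 6&6=6, 3&2=2, 6&7=6

0o4000470626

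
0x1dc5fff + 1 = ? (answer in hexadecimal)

The trailing 3 digits are F (max in base 16), so adding 1 cascades: they roll to 0 and the next digit up increments.

0x1dc6000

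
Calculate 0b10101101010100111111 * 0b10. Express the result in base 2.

Multiply each base-2 digit by 2, carrying:
  1×2 = 2 → write 0 carry 1
  1×2+1 = 3 → write 1 carry 1
  1×2+1 = 3 → write 1 carry 1
  1×2+1 = 3 → write 1 carry 1
  1×2+1 = 3 → write 1 carry 1
  1×2+1 = 3 → write 1 carry 1
  0×2+1 = 1 → write 1
  0×2 = 0 → write 0
  1×2 = 2 → write 0 carry 1
  0×2+1 = 1 → write 1
  1×2 = 2 → write 0 carry 1
  0×2+1 = 1 → write 1
  1×2 = 2 → write 0 carry 1
  0×2+1 = 1 → write 1
  1×2 = 2 → write 0 carry 1
  1×2+1 = 3 → write 1 carry 1
  0×2+1 = 1 → write 1
  1×2 = 2 → write 0 carry 1
  0×2+1 = 1 → write 1
  1×2 = 2 → write 0 carry 1
  remaining carry: 1

0b101011010101001111110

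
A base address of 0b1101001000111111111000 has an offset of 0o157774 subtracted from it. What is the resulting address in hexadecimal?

0x33AFFC

0b1101001000111111111000 = 0x348FF8 in hexadecimal.
0o157774 = 0xDFFC in hexadecimal.
Subtract column by column in base 16:
  8-C → C (borrow)
  F-F-1 → F (borrow)
  F-F-1 → F (borrow)
  8-D-1 → A (borrow)
  4-0-1 → 3
  3-0 → 3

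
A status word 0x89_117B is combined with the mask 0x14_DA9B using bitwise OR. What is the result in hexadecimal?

0x9DDBFB

OR each hex digit independently (no carries):
  8|1=9, 9|4=D, 1|D=D, 1|A=B, 7|9=F, B|B=B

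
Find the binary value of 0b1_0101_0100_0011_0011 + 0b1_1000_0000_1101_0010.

0b101101010100000101

Add column by column in base 2, right to left:
  1+0 = 1
  1+1 = 0 carry 1
  0+0+1 = 1
  0+0 = 0
  1+1 = 0 carry 1
  1+0+1 = 0 carry 1
  0+1+1 = 0 carry 1
  0+1+1 = 0 carry 1
  0+0+1 = 1
  0+0 = 0
  1+0 = 1
  0+0 = 0
  1+0 = 1
  0+0 = 0
  1+0 = 1
  0+1 = 1
  1+1 = 0 carry 1
  final carry 1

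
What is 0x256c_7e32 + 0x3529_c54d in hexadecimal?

Add column by column in base 16, right to left:
  2+d = f
  3+4 = 7
  e+5 = 3 carry 1
  7+c+1 = 4 carry 1
  c+9+1 = 6 carry 1
  6+2+1 = 9
  5+5 = a
  2+3 = 5

0x5a96437f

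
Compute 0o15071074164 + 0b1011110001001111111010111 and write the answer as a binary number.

0b1101010010111010001100001001011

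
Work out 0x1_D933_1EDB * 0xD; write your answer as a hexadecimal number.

0x180798911F

Multiply each base-16 digit by 13, carrying:
  B×13 = 143 → write F carry 8
  D×13+8 = 177 → write 1 carry 11
  E×13+11 = 193 → write 1 carry 12
  1×13+12 = 25 → write 9 carry 1
  3×13+1 = 40 → write 8 carry 2
  3×13+2 = 41 → write 9 carry 2
  9×13+2 = 119 → write 7 carry 7
  D×13+7 = 176 → write 0 carry 11
  1×13+11 = 24 → write 8 carry 1
  remaining carry: 1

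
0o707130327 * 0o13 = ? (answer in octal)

Multiply each base-8 digit by 11, carrying:
  7×11 = 77 → write 5 carry 9
  2×11+9 = 31 → write 7 carry 3
  3×11+3 = 36 → write 4 carry 4
  0×11+4 = 4 → write 4
  3×11 = 33 → write 1 carry 4
  1×11+4 = 15 → write 7 carry 1
  7×11+1 = 78 → write 6 carry 9
  0×11+9 = 9 → write 1 carry 1
  7×11+1 = 78 → write 6 carry 9
  remaining carry: 11

0o11616714475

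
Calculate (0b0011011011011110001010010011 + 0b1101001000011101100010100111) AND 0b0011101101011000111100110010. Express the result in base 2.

Add column by column in base 2, right to left:
  1+1 = 0 carry 1
  1+1+1 = 1 carry 1
  0+1+1 = 0 carry 1
  0+0+1 = 1
  1+0 = 1
  0+1 = 1
  0+0 = 0
  1+1 = 0 carry 1
  0+0+1 = 1
  1+0 = 1
  0+0 = 0
  0+1 = 1
  0+1 = 1
  1+0 = 1
  1+1 = 0 carry 1
  1+1+1 = 1 carry 1
  1+1+1 = 1 carry 1
  0+0+1 = 1
  1+0 = 1
  1+0 = 1
  0+0 = 0
  1+1 = 0 carry 1
  1+0+1 = 0 carry 1
  0+0+1 = 1
  1+1 = 0 carry 1
  1+0+1 = 0 carry 1
  0+1+1 = 0 carry 1
  0+1+1 = 0 carry 1
  final carry 1
Sum = 0b10000100011111011101100111010; now AND with 0b0011101101011000111100110010:
  10000100011111011101100111010
& 00011101101011000111100110010
= 00000100001011000101100110010

0b100001011000101100110010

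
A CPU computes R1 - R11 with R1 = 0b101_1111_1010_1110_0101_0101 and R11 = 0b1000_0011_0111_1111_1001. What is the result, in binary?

Subtract column by column in base 2:
  1-1 → 0
  0-0 → 0
  1-0 → 1
  0-1 → 1 (borrow)
  1-1-1 → 1 (borrow)
  0-1-1 → 0 (borrow)
  1-1-1 → 1 (borrow)
  0-1-1 → 0 (borrow)
  0-1-1 → 0 (borrow)
  1-1-1 → 1 (borrow)
  1-1-1 → 1 (borrow)
  1-0-1 → 0
  0-1 → 1 (borrow)
  1-1-1 → 1 (borrow)
  0-0-1 → 1 (borrow)
  1-0-1 → 0
  1-0 → 1
  1-0 → 1
  1-0 → 1
  1-1 → 0
  1-0 → 1
  0-0 → 0
  1-0 → 1

0b10101110111011001011100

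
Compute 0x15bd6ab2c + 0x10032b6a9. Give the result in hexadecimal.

0x25c0961d5

Add column by column in base 16, right to left:
  c+9 = 5 carry 1
  2+a+1 = d
  b+6 = 1 carry 1
  a+b+1 = 6 carry 1
  6+2+1 = 9
  d+3 = 0 carry 1
  b+0+1 = c
  5+0 = 5
  1+1 = 2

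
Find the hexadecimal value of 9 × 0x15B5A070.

0xC362A3F0

Multiply each base-16 digit by 9, carrying:
  0×9 = 0 → write 0
  7×9 = 63 → write F carry 3
  0×9+3 = 3 → write 3
  A×9 = 90 → write A carry 5
  5×9+5 = 50 → write 2 carry 3
  B×9+3 = 102 → write 6 carry 6
  5×9+6 = 51 → write 3 carry 3
  1×9+3 = 12 → write C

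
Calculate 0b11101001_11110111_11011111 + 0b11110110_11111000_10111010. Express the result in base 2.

Add column by column in base 2, right to left:
  1+0 = 1
  1+1 = 0 carry 1
  1+0+1 = 0 carry 1
  1+1+1 = 1 carry 1
  1+1+1 = 1 carry 1
  0+1+1 = 0 carry 1
  1+0+1 = 0 carry 1
  1+1+1 = 1 carry 1
  1+0+1 = 0 carry 1
  1+0+1 = 0 carry 1
  1+0+1 = 0 carry 1
  0+1+1 = 0 carry 1
  1+1+1 = 1 carry 1
  1+1+1 = 1 carry 1
  1+1+1 = 1 carry 1
  1+1+1 = 1 carry 1
  1+0+1 = 0 carry 1
  0+1+1 = 0 carry 1
  0+1+1 = 0 carry 1
  1+0+1 = 0 carry 1
  0+1+1 = 0 carry 1
  1+1+1 = 1 carry 1
  1+1+1 = 1 carry 1
  1+1+1 = 1 carry 1
  final carry 1

0b1111000001111000010011001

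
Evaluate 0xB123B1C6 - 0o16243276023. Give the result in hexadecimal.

0x3E9635B3

0o16243276023 = 0x728D7C13 in hexadecimal.
Subtract column by column in base 16:
  6-3 → 3
  C-1 → B
  1-C → 5 (borrow)
  B-7-1 → 3
  3-D → 6 (borrow)
  2-8-1 → 9 (borrow)
  1-2-1 → E (borrow)
  B-7-1 → 3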